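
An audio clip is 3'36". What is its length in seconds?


Minutes: 3
Seconds: 36
Convert minutes to seconds: 3 x 60 = 180
Add remaining seconds: 180 + 36 = 216

216


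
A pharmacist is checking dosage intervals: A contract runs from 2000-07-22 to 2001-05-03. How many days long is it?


Start date: 2000-07-22
End date: 2001-05-03
Jul 2000: +10 days
Aug 2000: +31 days
Sep 2000: +30 days
... (8 more months)
Total: 285 days

285


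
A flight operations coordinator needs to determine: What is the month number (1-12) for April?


Calendar month order:
3. March
4. April <--
5. May
April is month number 4

4


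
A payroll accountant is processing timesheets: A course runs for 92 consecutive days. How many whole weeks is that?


Total days: 92
Days per week: 7
Division: 92 / 7 = 13 remainder 1
Complete weeks: 13
Remaining days: 1

13


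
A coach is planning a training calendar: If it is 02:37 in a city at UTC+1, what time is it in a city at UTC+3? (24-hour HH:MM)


Local time: 02:37 at UTC+1 (offset 1h)
Target zone: UTC+3 (offset 3h)
Difference: 3 - (1) = 2 hours
Calculation: 2 + (2) = 4
Result: 04:37

04:37


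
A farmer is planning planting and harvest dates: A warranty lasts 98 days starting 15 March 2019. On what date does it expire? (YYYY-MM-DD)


Start: 2019-03-15
Adding 98 days
Days remaining in March: 16
After March: 82 days still to add
April 2019: 30 days, 52 remaining
May 2019: 31 days, 21 remaining
June 2019 has 30 days, need 21
Result: 2019-06-21

2019-06-21


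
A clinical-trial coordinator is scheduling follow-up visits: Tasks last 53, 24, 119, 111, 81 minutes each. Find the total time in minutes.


Durations: 53, 24, 119, 111, 81
Running sum: 53
+ 24 = 77
+ 119 = 196
+ 111 = 307
+ 81 = 388
Total duration: 388 minutes
That is 6 hours and 28 minutes

388


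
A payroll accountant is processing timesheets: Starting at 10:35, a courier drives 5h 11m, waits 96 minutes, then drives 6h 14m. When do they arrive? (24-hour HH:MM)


Depart: 10:35
Leg 1: +311 min -> 15:46
Layover: +96 min -> 17:22
Leg 2: +374 min -> 23:36
Total travel: 781 minutes = 13h 1m
Arrival: 23:36

23:36


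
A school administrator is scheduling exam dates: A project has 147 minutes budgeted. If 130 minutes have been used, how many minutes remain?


Total budget: 147 minutes
Time used: 130 minutes
Remaining: 147 - 130 = 17 minutes
Percent used: 88.4%
Percent remaining: 11.6%

17


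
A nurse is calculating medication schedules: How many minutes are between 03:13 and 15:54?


Start time: 03:13 = 193 minutes from midnight
End time: 15:54 = 954 minutes from midnight
Difference: 954 - 193 = 761 minutes
That is 12 hours and 41 minutes

761


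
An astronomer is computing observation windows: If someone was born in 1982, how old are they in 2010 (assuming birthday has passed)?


Birth year: 1982
Current year: 2010
Age = current year - birth year
Age = 2010 - 1982 = 28

28


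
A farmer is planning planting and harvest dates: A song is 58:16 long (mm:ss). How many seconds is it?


Minutes: 58
Extra seconds: 16
Seconds per minute: 60
Minutes to seconds: 58 x 60 = 3480
Total: 3480 + 16 = 3496

3496


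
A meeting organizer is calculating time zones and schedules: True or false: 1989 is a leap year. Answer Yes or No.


Year: 1989
Divisible by 4? 1989 / 4 = 497.25 -> No
Not divisible by 4, so NOT a leap year

No


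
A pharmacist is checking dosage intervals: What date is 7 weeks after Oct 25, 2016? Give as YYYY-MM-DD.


Start: 2016-10-25
Weeks to add: 7
Convert to days: 7 x 7 = 49 days
Add 49 days to 2016-10-25
Result: 2016-12-13

2016-12-13


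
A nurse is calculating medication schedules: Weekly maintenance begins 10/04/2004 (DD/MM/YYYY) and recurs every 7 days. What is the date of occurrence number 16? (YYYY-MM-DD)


First occurrence: 2004-04-10 (occurrence 1)
Each occurrence is 7 days after the previous.
Occurrence 16 is 15 weeks after the first.
15 weeks = 105 days
2004-04-10 + 105 days = 2004-07-24

2004-07-24


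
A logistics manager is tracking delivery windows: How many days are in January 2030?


Month: January
Year: 2030
January is a 31-day month
Total: 31 days

31


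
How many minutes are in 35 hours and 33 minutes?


Hours: 35
Extra minutes: 33
Minutes per hour: 60
Hours to minutes: 35 x 60 = 2100
Total: 2100 + 33 = 2133

2133


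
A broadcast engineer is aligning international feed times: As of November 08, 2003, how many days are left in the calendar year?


Start: November 08, 2003
End: December 31, 2003
Days left in November: 22
December: 31
Sum of remaining months: 31
Total: 22 + 31 = 53

53


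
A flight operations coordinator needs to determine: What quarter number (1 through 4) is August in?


Month: August (month 8)
Q1: January-March (months 1-3)
Q2: April-June (months 4-6)
Q3: July-September (months 7-9)
Q4: October-December (months 10-12)
Month 8 falls in Q3

3


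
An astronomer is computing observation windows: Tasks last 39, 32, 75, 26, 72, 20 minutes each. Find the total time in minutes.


Durations: 39, 32, 75, 26, 72, 20
Running sum: 39
+ 32 = 71
+ 75 = 146
+ 26 = 172
+ 72 = 244
+ 20 = 264
Total duration: 264 minutes
That is 4 hours and 24 minutes

264


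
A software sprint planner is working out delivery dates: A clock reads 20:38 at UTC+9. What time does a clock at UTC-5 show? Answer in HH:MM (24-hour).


Local time: 20:38 at UTC+9 (offset 9h)
Target zone: UTC-5 (offset -5h)
Difference: -5 - (9) = -14 hours
Calculation: 20 + (-14) = 6
Result: 06:38

06:38


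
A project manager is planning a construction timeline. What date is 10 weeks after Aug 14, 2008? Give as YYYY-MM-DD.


Start: 2008-08-14
Weeks to add: 10
Convert to days: 10 x 7 = 70 days
Add 70 days to 2008-08-14
Result: 2008-10-23

2008-10-23


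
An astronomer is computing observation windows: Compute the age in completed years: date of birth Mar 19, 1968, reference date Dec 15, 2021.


Birth: 1968-03-19
Reference: 2021-12-15
Year difference: 2021 - 1968 = 53
Has birthday (03-19) occurred by 12-15? Yes
Age in full years: 53

53


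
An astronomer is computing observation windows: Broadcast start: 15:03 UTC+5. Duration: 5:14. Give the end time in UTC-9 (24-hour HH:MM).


Start: 15:03 in UTC+5
Step 1 - add duration:
  minutes: 3 + 14 = 17
  hours: 15 + 5 + 0 = 20
  end in UTC+5: 20:17
Step 2 - convert UTC+5 -> UTC-9:
  offset difference: -9 - (5) = -14 hours
  20 + (-14) = 6 -> mod 24 = 6
Result: 06:17 in UTC-9

06:17


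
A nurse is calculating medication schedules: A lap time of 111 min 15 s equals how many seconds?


Minutes: 111
Seconds: 15
Convert minutes to seconds: 111 x 60 = 6660
Add remaining seconds: 6660 + 15 = 6675

6675


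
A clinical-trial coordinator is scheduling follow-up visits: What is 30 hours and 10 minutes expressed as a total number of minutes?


Hours: 30
Minutes: 10
Convert hours to minutes: 30 x 60 = 1800
Add remaining minutes: 1800 + 10 = 1810

1810


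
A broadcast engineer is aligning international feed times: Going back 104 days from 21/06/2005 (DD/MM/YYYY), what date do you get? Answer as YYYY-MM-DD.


Start: 2005-06-21
Subtracting 104 days
Days already passed in June: 21
After going back through June: 83 more days to subtract
May 2005: 31 days, 52 remaining
April 2005: 30 days, 22 remaining
March 2005 has 31 days, need 22
Result: 2005-03-09

2005-03-09


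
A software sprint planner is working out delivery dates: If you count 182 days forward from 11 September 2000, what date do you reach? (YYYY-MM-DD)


Start: 2000-09-11
Adding 182 days
Days remaining in September: 19
After September: 163 days still to add
October 2000: 31 days, 132 remaining
November 2000: 30 days, 102 remaining
December 2000: 31 days, 71 remaining
January 2001: 31 days, 40 remaining
Result: 2001-03-12

2001-03-12


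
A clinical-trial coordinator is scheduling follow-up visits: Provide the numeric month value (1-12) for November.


Calendar month order:
10. October
11. November <--
12. December
November is month number 11

11


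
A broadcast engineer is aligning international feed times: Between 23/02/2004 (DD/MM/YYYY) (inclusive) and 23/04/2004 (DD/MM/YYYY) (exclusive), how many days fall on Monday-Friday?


Start: 2004-02-23 (Monday)
End (exclusive): 2004-04-23 (Friday)
Total calendar days: 60
Full weeks: 60 // 7 = 8 -> 40 weekdays
Remaining 4 days starting on Monday:
  Mon(w), Tue(w), Wed(w), Thu(w) -> 4 weekdays
Total business days: 40 + 4 = 44

44


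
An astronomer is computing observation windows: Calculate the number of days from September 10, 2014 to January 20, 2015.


Start date: 2014-09-10
End date: 2015-01-20
Sep 2014: +21 days
Oct 2014: +31 days
Nov 2014: +30 days
Dec 2014: +31 days
Jan 2015: +19 days
Total: 132 days

132


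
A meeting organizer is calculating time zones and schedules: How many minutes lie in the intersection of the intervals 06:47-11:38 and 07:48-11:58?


Interval A: [407, 698] minutes from midnight
Interval B: [468, 718] minutes from midnight
Overlap start = max(407, 468) = 468
Overlap end = min(698, 718) = 698
Overlap = 698 - 468 = 230 minutes

230


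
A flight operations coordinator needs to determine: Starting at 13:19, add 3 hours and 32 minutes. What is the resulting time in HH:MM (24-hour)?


Start time: 13:19
Adding: 3 hours 32 minutes
Minutes: 19 + 32 = 51
Hours: 13 + 3 + 0 = 16
Result: 16:51

16:51


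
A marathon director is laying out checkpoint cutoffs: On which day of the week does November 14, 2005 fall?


Date: 2005-11-14
January 1, 2005 is a Saturday
Day of year: 318
Offset from Jan 1: 317 days
317 mod 7 = 2
Result: Monday

Monday


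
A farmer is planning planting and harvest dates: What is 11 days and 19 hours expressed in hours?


Days: 11
Extra hours: 19
Hours per day: 24
Days to hours: 11 x 24 = 264
Total: 264 + 19 = 283

283


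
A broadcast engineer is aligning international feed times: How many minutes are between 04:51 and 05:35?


Start time: 04:51 = 291 minutes from midnight
End time: 05:35 = 335 minutes from midnight
Difference: 335 - 291 = 44 minutes
That is 0 hours and 44 minutes

44


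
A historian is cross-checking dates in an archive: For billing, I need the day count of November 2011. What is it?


Month: November
Year: 2011
November is a 30-day month
Total: 30 days

30


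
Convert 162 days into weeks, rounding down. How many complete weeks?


Total days: 162
Days per week: 7
Division: 162 / 7 = 23 remainder 1
Complete weeks: 23
Remaining days: 1

23


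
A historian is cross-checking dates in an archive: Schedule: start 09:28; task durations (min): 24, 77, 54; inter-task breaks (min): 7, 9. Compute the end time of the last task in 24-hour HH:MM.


Start: 09:28 = 568 min from midnight
  after task 1 (24 min): 09:52
  after break (7 min): 09:59
  after task 2 (77 min): 11:16
  after break (9 min): 11:25
  after task 3 (54 min): 12:19
Total elapsed: 171 minutes
End time: 12:19

12:19


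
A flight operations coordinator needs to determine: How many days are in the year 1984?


Year: 1984
Check leap year rules:
Divisible by 4? Yes
Divisible by 100? No
1984 is a leap year
Days: 366

366


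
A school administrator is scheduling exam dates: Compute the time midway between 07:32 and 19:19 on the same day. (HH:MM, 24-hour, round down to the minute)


Start time: 07:32 = 452 minutes from midnight
End time: 19:19 = 1159 minutes from midnight
Sum: 452 + 1159 = 1611
Midpoint: 1611 / 2 = 805 minutes
Convert: 805 / 60 = 13 hours, 25 minutes
Result: 13:25

13:25


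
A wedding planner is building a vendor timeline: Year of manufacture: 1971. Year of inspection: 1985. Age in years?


Birth year: 1971
Current year: 1985
Age = current year - birth year
Age = 1985 - 1971 = 14

14


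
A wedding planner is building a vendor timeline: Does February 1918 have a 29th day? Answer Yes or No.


Year: 1918
Divisible by 4? 1918 / 4 = 479.5 -> No
Not divisible by 4, so NOT a leap year

No


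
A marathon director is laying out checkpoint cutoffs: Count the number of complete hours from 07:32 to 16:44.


Start: 07:32
End: 16:44
Hour difference: 16 - 7 = 9 hours
Minute difference: 44 - 32 = 12 minutes
Total minutes: 552
Complete hours: 552 / 60 = 9 (remainder 12)

9


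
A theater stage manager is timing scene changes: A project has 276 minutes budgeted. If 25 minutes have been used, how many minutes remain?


Total budget: 276 minutes
Time used: 25 minutes
Remaining: 276 - 25 = 251 minutes
Percent used: 9.1%
Percent remaining: 90.9%

251


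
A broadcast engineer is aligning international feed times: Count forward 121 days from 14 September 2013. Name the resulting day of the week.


Start: 2013-09-14 (Saturday)
Step 1 - find target date: add 121 days
  2013-09-14 + 121 days = 2014-01-13
Step 2 - day of week:
  121 mod 7 = 2
  Saturday + 2 days -> Monday
Result: Monday (2014-01-13)

Monday


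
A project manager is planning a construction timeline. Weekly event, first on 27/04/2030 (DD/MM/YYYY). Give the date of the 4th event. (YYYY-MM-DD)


First occurrence: 2030-04-27 (occurrence 1)
Each occurrence is 7 days after the previous.
Occurrence 4 is 3 weeks after the first.
3 weeks = 21 days
2030-04-27 + 21 days = 2030-05-18

2030-05-18


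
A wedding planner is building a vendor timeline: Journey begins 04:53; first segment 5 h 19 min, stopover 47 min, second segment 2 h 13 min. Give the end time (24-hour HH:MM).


Depart: 04:53
Leg 1: +319 min -> 10:12
Layover: +47 min -> 10:59
Leg 2: +133 min -> 13:12
Total travel: 499 minutes = 8h 19m
Arrival: 13:12

13:12


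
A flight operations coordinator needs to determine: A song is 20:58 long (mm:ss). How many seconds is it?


Minutes: 20
Extra seconds: 58
Seconds per minute: 60
Minutes to seconds: 20 x 60 = 1200
Total: 1200 + 58 = 1258

1258


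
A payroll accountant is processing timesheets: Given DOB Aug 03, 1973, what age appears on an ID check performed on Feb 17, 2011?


Birth: 1973-08-03
Reference: 2011-02-17
Year difference: 2011 - 1973 = 38
Has birthday (08-03) occurred by 02-17? No
Birthday not yet reached this year -> subtract 1
Age in full years: 37

37


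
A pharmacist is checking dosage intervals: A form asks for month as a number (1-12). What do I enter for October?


Calendar month order:
9. September
10. October <--
11. November
October is month number 10

10


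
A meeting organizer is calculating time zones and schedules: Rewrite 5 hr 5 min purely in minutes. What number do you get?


Hours: 5
Extra minutes: 5
Minutes per hour: 60
Hours to minutes: 5 x 60 = 300
Total: 300 + 5 = 305

305


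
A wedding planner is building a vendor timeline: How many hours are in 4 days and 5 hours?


Days: 4
Extra hours: 5
Hours per day: 24
Days to hours: 4 x 24 = 96
Total: 96 + 5 = 101

101


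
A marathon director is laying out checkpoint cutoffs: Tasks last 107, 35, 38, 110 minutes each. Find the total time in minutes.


Durations: 107, 35, 38, 110
Running sum: 107
+ 35 = 142
+ 38 = 180
+ 110 = 290
Total duration: 290 minutes
That is 4 hours and 50 minutes

290


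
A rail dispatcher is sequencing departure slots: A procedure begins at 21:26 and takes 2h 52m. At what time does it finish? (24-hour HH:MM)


Start time: 21:26
Adding: 2 hours 52 minutes
Minutes: 26 + 52 = 78
Minute overflow: 78 >= 60, so carry 1 hour, minutes = 18
Hours: 21 + 2 + 1 = 24
Hour wraparound: 24 mod 24 = 0
Result: 00:18

00:18


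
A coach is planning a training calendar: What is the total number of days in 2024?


Year: 2024
Check leap year rules:
Divisible by 4? Yes
Divisible by 100? No
2024 is a leap year
Days: 366

366


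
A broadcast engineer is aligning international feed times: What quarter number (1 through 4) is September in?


Month: September (month 9)
Q1: January-March (months 1-3)
Q2: April-June (months 4-6)
Q3: July-September (months 7-9)
Q4: October-December (months 10-12)
Month 9 falls in Q3

3


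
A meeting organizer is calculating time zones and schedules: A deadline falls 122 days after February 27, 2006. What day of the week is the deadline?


Start: 2006-02-27 (Monday)
Step 1 - find target date: add 122 days
  2006-02-27 + 122 days = 2006-06-29
Step 2 - day of week:
  122 mod 7 = 3
  Monday + 3 days -> Thursday
Result: Thursday (2006-06-29)

Thursday


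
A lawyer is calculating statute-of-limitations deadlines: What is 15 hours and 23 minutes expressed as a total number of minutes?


Hours: 15
Minutes: 23
Convert hours to minutes: 15 x 60 = 900
Add remaining minutes: 900 + 23 = 923

923


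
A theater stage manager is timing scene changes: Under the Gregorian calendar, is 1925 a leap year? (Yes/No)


Year: 1925
Divisible by 4? 1925 / 4 = 481.25 -> No
Not divisible by 4, so NOT a leap year

No


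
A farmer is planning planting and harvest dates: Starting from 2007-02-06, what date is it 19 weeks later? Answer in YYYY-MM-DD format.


Start: 2007-02-06
Weeks to add: 19
Convert to days: 19 x 7 = 133 days
Add 133 days to 2007-02-06
Result: 2007-06-19

2007-06-19


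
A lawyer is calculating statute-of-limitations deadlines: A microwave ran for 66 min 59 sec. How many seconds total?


Minutes: 66
Extra seconds: 59
Seconds per minute: 60
Minutes to seconds: 66 x 60 = 3960
Total: 3960 + 59 = 4019

4019


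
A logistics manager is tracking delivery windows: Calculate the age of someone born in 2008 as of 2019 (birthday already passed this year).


Birth year: 2008
Current year: 2019
Age = current year - birth year
Age = 2019 - 2008 = 11

11


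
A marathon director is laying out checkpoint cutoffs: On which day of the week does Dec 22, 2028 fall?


Date: 2028-12-22
January 1, 2028 is a Saturday
Day of year: 357
Offset from Jan 1: 356 days
356 mod 7 = 6
Result: Friday

Friday


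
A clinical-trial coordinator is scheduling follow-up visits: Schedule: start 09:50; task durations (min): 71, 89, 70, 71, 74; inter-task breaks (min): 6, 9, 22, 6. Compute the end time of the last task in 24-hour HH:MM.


Start: 09:50 = 590 min from midnight
  after task 1 (71 min): 11:01
  after break (6 min): 11:07
  after task 2 (89 min): 12:36
  after break (9 min): 12:45
  after task 3 (70 min): 13:55
  after break (22 min): 14:17
  after task 4 (71 min): 15:28
  after break (6 min): 15:34
  after task 5 (74 min): 16:48
Total elapsed: 418 minutes
End time: 16:48

16:48


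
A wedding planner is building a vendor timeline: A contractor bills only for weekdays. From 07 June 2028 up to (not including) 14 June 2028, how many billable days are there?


Start: 2028-06-07 (Wednesday)
End (exclusive): 2028-06-14 (Wednesday)
Total calendar days: 7
Full weeks: 7 // 7 = 1 -> 5 weekdays
Remaining 0 days starting on Wednesday:
Total business days: 5 + 0 = 5

5


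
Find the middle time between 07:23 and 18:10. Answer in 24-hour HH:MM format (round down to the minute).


Start time: 07:23 = 443 minutes from midnight
End time: 18:10 = 1090 minutes from midnight
Sum: 443 + 1090 = 1533
Midpoint: 1533 / 2 = 766 minutes
Convert: 766 / 60 = 12 hours, 46 minutes
Result: 12:46

12:46


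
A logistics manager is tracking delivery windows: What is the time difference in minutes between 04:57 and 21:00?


Start time: 04:57 = 297 minutes from midnight
End time: 21:00 = 1260 minutes from midnight
Difference: 1260 - 297 = 963 minutes
That is 16 hours and 3 minutes

963


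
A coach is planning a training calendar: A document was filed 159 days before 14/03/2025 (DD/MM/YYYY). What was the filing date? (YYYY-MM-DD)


Start: 2025-03-14
Subtracting 159 days
Days already passed in March: 14
After going back through March: 145 more days to subtract
February 2025: 28 days, 117 remaining
January 2025: 31 days, 86 remaining
December 2024: 31 days, 55 remaining
November 2024: 30 days, 25 remaining
Result: 2024-10-06

2024-10-06


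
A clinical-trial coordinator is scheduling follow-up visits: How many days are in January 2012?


Month: January
Year: 2012
January is a 31-day month
Total: 31 days

31


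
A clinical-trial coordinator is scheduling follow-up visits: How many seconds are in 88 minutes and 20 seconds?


Minutes: 88
Seconds: 20
Convert minutes to seconds: 88 x 60 = 5280
Add remaining seconds: 5280 + 20 = 5300

5300


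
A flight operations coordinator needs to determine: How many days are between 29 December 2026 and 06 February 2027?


Start date: 2026-12-29
End date: 2027-02-06
Dec 2026: +3 days
Jan 2027: +31 days
Feb 2027: +5 days
Total: 39 days

39


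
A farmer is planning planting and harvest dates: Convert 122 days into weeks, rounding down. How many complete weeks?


Total days: 122
Days per week: 7
Division: 122 / 7 = 17 remainder 3
Complete weeks: 17
Remaining days: 3

17


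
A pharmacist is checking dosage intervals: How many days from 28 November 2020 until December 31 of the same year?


Start: November 28, 2020
End: December 31, 2020
Days left in November: 2
December: 31
Sum of remaining months: 31
Total: 2 + 31 = 33

33


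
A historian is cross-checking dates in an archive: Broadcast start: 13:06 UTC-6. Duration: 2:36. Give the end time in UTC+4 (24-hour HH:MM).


Start: 13:06 in UTC-6
Step 1 - add duration:
  minutes: 6 + 36 = 42
  hours: 13 + 2 + 0 = 15
  end in UTC-6: 15:42
Step 2 - convert UTC-6 -> UTC+4:
  offset difference: 4 - (-6) = 10 hours
  15 + (10) = 25 -> mod 24 = 1
Result: 01:42 in UTC+4

01:42


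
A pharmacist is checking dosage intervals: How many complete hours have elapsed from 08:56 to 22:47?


Start: 08:56
End: 22:47
Hour difference: 22 - 8 = 14 hours
Minute difference: 47 - 56 = -9 minutes
Total minutes: 831
Complete hours: 831 / 60 = 13 (remainder 51)

13


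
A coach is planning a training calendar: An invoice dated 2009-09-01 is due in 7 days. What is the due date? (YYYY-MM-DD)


Start: 2009-09-01
Adding 7 days
Days remaining in September: 29
Result: 2009-09-08

2009-09-08


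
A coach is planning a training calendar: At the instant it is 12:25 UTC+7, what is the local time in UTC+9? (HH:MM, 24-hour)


Local time: 12:25 at UTC+7 (offset 7h)
Target zone: UTC+9 (offset 9h)
Difference: 9 - (7) = 2 hours
Calculation: 12 + (2) = 14
Result: 14:25

14:25


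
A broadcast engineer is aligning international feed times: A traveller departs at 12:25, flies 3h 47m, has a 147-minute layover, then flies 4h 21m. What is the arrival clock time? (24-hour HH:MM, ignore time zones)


Depart: 12:25
Leg 1: +227 min -> 16:12
Layover: +147 min -> 18:39
Leg 2: +261 min -> 23:00
Total travel: 635 minutes = 10h 35m
Arrival: 23:00

23:00


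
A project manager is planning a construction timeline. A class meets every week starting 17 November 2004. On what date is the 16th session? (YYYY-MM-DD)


First occurrence: 2004-11-17 (occurrence 1)
Each occurrence is 7 days after the previous.
Occurrence 16 is 15 weeks after the first.
15 weeks = 105 days
2004-11-17 + 105 days = 2005-03-02

2005-03-02


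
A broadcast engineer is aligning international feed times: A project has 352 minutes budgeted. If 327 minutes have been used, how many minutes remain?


Total budget: 352 minutes
Time used: 327 minutes
Remaining: 352 - 327 = 25 minutes
Percent used: 92.9%
Percent remaining: 7.1%

25


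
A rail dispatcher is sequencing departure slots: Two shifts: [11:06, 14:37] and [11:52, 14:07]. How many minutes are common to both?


Interval A: [666, 877] minutes from midnight
Interval B: [712, 847] minutes from midnight
Overlap start = max(666, 712) = 712
Overlap end = min(877, 847) = 847
Overlap = 847 - 712 = 135 minutes

135


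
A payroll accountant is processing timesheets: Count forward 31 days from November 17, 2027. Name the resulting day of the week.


Start: 2027-11-17 (Wednesday)
Step 1 - find target date: add 31 days
  2027-11-17 + 31 days = 2027-12-18
Step 2 - day of week:
  31 mod 7 = 3
  Wednesday + 3 days -> Saturday
Result: Saturday (2027-12-18)

Saturday


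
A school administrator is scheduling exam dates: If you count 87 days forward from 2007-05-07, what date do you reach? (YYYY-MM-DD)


Start: 2007-05-07
Adding 87 days
Days remaining in May: 24
After May: 63 days still to add
June 2007: 30 days, 33 remaining
July 2007: 31 days, 2 remaining
August 2007 has 31 days, need 2
Result: 2007-08-02

2007-08-02


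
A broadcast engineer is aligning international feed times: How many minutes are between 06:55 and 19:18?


Start time: 06:55 = 415 minutes from midnight
End time: 19:18 = 1158 minutes from midnight
Difference: 1158 - 415 = 743 minutes
That is 12 hours and 23 minutes

743


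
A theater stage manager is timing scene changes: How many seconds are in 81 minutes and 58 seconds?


Minutes: 81
Seconds: 58
Convert minutes to seconds: 81 x 60 = 4860
Add remaining seconds: 4860 + 58 = 4918

4918


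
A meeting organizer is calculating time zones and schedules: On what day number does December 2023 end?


Month: December
Year: 2023
December is a 31-day month
Total: 31 days

31


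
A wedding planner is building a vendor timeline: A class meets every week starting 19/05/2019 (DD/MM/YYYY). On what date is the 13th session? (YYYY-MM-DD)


First occurrence: 2019-05-19 (occurrence 1)
Each occurrence is 7 days after the previous.
Occurrence 13 is 12 weeks after the first.
12 weeks = 84 days
2019-05-19 + 84 days = 2019-08-11

2019-08-11


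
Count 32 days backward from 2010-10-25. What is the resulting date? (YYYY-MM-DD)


Start: 2010-10-25
Subtracting 32 days
Days already passed in October: 25
After going back through October: 7 more days to subtract
September 2010 has 30 days, need 7
Result: 2010-09-23

2010-09-23


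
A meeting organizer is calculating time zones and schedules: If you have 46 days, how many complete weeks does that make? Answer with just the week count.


Total days: 46
Days per week: 7
Division: 46 / 7 = 6 remainder 4
Complete weeks: 6
Remaining days: 4

6


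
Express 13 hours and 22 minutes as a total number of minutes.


Hours: 13
Extra minutes: 22
Minutes per hour: 60
Hours to minutes: 13 x 60 = 780
Total: 780 + 22 = 802

802


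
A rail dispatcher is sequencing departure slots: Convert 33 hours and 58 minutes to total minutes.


Hours: 33
Minutes: 58
Convert hours to minutes: 33 x 60 = 1980
Add remaining minutes: 1980 + 58 = 2038

2038


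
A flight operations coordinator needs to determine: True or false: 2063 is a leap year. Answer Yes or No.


Year: 2063
Divisible by 4? 2063 / 4 = 515.75 -> No
Not divisible by 4, so NOT a leap year

No


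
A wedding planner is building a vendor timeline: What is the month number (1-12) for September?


Calendar month order:
8. August
9. September <--
10. October
September is month number 9

9


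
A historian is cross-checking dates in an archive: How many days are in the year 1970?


Year: 1970
Check leap year rules:
Divisible by 4? No
1970 is not a leap year
Days: 365

365


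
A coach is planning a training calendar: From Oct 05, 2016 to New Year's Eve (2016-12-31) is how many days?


Start: October 05, 2016
End: December 31, 2016
Days left in October: 26
November: 30
December: 31
Sum of remaining months: 61
Total: 26 + 61 = 87

87


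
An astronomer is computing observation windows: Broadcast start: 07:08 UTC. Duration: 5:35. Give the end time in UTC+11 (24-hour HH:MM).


Start: 07:08 in UTC
Step 1 - add duration:
  minutes: 8 + 35 = 43
  hours: 7 + 5 + 0 = 12
  end in UTC: 12:43
Step 2 - convert UTC -> UTC+11:
  offset difference: 11 - (0) = 11 hours
  12 + (11) = 23 -> mod 24 = 23
Result: 23:43 in UTC+11

23:43


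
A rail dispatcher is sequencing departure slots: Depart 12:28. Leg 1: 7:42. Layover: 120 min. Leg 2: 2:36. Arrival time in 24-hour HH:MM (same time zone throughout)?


Depart: 12:28
Leg 1: +462 min -> 20:10
Layover: +120 min -> 22:10
Leg 2: +156 min -> 00:46
Total travel: 738 minutes = 12h 18m
Arrival: 00:46

00:46


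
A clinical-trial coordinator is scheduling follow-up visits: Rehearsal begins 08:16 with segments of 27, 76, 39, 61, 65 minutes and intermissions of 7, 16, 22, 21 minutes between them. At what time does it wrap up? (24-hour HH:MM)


Start: 08:16 = 496 min from midnight
  after task 1 (27 min): 08:43
  after break (7 min): 08:50
  after task 2 (76 min): 10:06
  after break (16 min): 10:22
  after task 3 (39 min): 11:01
  after break (22 min): 11:23
  after task 4 (61 min): 12:24
  after break (21 min): 12:45
  after task 5 (65 min): 13:50
Total elapsed: 334 minutes
End time: 13:50

13:50


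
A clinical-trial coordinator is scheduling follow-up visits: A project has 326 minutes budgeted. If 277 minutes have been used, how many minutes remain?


Total budget: 326 minutes
Time used: 277 minutes
Remaining: 326 - 277 = 49 minutes
Percent used: 85.0%
Percent remaining: 15.0%

49


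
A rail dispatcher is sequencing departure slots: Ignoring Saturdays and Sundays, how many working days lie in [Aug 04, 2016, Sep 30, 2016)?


Start: 2016-08-04 (Thursday)
End (exclusive): 2016-09-30 (Friday)
Total calendar days: 57
Full weeks: 57 // 7 = 8 -> 40 weekdays
Remaining 1 days starting on Thursday:
  Thu(w) -> 1 weekdays
Total business days: 40 + 1 = 41

41


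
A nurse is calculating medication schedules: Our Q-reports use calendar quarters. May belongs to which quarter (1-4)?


Month: May (month 5)
Q1: January-March (months 1-3)
Q2: April-June (months 4-6)
Q3: July-September (months 7-9)
Q4: October-December (months 10-12)
Month 5 falls in Q2

2


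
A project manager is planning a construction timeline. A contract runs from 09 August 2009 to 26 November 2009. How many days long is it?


Start date: 2009-08-09
End date: 2009-11-26
Aug 2009: +23 days
Sep 2009: +30 days
Oct 2009: +31 days
Nov 2009: +25 days
Total: 109 days

109


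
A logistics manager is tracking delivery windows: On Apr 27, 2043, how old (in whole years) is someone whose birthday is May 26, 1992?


Birth: 1992-05-26
Reference: 2043-04-27
Year difference: 2043 - 1992 = 51
Has birthday (05-26) occurred by 04-27? No
Birthday not yet reached this year -> subtract 1
Age in full years: 50

50


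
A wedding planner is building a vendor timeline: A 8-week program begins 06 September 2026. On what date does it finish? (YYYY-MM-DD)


Start: 2026-09-06
Weeks to add: 8
Convert to days: 8 x 7 = 56 days
Add 56 days to 2026-09-06
Result: 2026-11-01

2026-11-01


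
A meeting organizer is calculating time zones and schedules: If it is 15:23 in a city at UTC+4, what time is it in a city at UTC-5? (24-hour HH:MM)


Local time: 15:23 at UTC+4 (offset 4h)
Target zone: UTC-5 (offset -5h)
Difference: -5 - (4) = -9 hours
Calculation: 15 + (-9) = 6
Result: 06:23

06:23


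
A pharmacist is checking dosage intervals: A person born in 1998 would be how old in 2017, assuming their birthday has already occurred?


Birth year: 1998
Current year: 2017
Age = current year - birth year
Age = 2017 - 1998 = 19

19


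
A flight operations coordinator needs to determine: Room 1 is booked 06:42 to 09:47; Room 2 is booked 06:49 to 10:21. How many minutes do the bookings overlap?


Interval A: [402, 587] minutes from midnight
Interval B: [409, 621] minutes from midnight
Overlap start = max(402, 409) = 409
Overlap end = min(587, 621) = 587
Overlap = 587 - 409 = 178 minutes

178


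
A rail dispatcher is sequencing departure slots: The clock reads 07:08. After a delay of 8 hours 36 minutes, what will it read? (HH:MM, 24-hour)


Start time: 07:08
Adding: 8 hours 36 minutes
Minutes: 8 + 36 = 44
Hours: 7 + 8 + 0 = 15
Result: 15:44

15:44


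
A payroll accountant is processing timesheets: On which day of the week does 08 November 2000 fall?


Date: 2000-11-08
January 1, 2000 is a Saturday
Day of year: 313
Offset from Jan 1: 312 days
312 mod 7 = 4
Result: Wednesday

Wednesday


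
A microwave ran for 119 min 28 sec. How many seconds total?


Minutes: 119
Extra seconds: 28
Seconds per minute: 60
Minutes to seconds: 119 x 60 = 7140
Total: 7140 + 28 = 7168

7168


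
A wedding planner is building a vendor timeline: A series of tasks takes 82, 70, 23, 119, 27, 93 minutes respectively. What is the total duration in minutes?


Durations: 82, 70, 23, 119, 27, 93
Running sum: 82
+ 70 = 152
+ 23 = 175
+ 119 = 294
+ 27 = 321
+ 93 = 414
Total duration: 414 minutes
That is 6 hours and 54 minutes

414


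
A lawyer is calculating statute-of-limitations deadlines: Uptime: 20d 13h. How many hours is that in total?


Days: 20
Extra hours: 13
Hours per day: 24
Days to hours: 20 x 24 = 480
Total: 480 + 13 = 493

493


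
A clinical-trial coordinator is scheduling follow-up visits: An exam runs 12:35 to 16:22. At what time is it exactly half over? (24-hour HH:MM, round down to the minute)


Start time: 12:35 = 755 minutes from midnight
End time: 16:22 = 982 minutes from midnight
Sum: 755 + 982 = 1737
Midpoint: 1737 / 2 = 868 minutes
Convert: 868 / 60 = 14 hours, 28 minutes
Result: 14:28

14:28


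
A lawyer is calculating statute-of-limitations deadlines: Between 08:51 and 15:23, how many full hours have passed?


Start: 08:51
End: 15:23
Hour difference: 15 - 8 = 7 hours
Minute difference: 23 - 51 = -28 minutes
Total minutes: 392
Complete hours: 392 / 60 = 6 (remainder 32)

6


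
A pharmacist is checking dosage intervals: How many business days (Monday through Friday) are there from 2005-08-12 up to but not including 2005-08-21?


Start: 2005-08-12 (Friday)
End (exclusive): 2005-08-21 (Sunday)
Total calendar days: 9
Full weeks: 9 // 7 = 1 -> 5 weekdays
Remaining 2 days starting on Friday:
  Fri(w), Sat(-) -> 1 weekdays
Total business days: 5 + 1 = 6

6


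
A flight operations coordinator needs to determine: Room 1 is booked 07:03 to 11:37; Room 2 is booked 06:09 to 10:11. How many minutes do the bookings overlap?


Interval A: [423, 697] minutes from midnight
Interval B: [369, 611] minutes from midnight
Overlap start = max(423, 369) = 423
Overlap end = min(697, 611) = 611
Overlap = 611 - 423 = 188 minutes

188


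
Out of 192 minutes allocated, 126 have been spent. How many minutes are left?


Total budget: 192 minutes
Time used: 126 minutes
Remaining: 192 - 126 = 66 minutes
Percent used: 65.6%
Percent remaining: 34.4%

66


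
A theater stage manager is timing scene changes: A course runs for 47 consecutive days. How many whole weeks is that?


Total days: 47
Days per week: 7
Division: 47 / 7 = 6 remainder 5
Complete weeks: 6
Remaining days: 5

6


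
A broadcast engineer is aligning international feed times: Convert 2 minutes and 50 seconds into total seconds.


Minutes: 2
Seconds: 50
Convert minutes to seconds: 2 x 60 = 120
Add remaining seconds: 120 + 50 = 170

170


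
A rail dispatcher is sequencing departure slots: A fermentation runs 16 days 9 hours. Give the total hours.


Days: 16
Extra hours: 9
Hours per day: 24
Days to hours: 16 x 24 = 384
Total: 384 + 9 = 393

393


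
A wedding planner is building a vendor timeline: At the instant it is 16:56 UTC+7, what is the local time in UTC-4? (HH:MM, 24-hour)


Local time: 16:56 at UTC+7 (offset 7h)
Target zone: UTC-4 (offset -4h)
Difference: -4 - (7) = -11 hours
Calculation: 16 + (-11) = 5
Result: 05:56

05:56


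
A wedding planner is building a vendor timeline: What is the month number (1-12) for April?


Calendar month order:
3. March
4. April <--
5. May
April is month number 4

4


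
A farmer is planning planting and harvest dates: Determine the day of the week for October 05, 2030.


Date: 2030-10-05
January 1, 2030 is a Tuesday
Day of year: 278
Offset from Jan 1: 277 days
277 mod 7 = 4
Result: Saturday

Saturday


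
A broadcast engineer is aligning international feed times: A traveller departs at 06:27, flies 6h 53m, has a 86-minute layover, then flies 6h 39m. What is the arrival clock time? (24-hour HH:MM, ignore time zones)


Depart: 06:27
Leg 1: +413 min -> 13:20
Layover: +86 min -> 14:46
Leg 2: +399 min -> 21:25
Total travel: 898 minutes = 14h 58m
Arrival: 21:25

21:25


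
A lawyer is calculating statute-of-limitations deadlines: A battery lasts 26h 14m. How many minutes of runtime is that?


Hours: 26
Extra minutes: 14
Minutes per hour: 60
Hours to minutes: 26 x 60 = 1560
Total: 1560 + 14 = 1574

1574


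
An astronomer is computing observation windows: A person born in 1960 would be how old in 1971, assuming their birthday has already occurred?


Birth year: 1960
Current year: 1971
Age = current year - birth year
Age = 1971 - 1960 = 11

11


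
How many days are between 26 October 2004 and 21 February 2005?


Start date: 2004-10-26
End date: 2005-02-21
Oct 2004: +6 days
Nov 2004: +30 days
Dec 2004: +31 days
Jan 2005: +31 days
Feb 2005: +20 days
Total: 118 days

118


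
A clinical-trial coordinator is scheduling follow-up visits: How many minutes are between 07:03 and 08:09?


Start time: 07:03 = 423 minutes from midnight
End time: 08:09 = 489 minutes from midnight
Difference: 489 - 423 = 66 minutes
That is 1 hours and 6 minutes

66


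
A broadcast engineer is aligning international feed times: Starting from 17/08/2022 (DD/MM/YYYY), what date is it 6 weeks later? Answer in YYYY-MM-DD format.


Start: 2022-08-17
Weeks to add: 6
Convert to days: 6 x 7 = 42 days
Add 42 days to 2022-08-17
Result: 2022-09-28

2022-09-28


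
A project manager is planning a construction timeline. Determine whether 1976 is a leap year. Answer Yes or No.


Year: 1976
Divisible by 4? 1976 / 4 = 494.0 -> Yes
Divisible by 100? 1976 / 100 = 19.76 -> No
Divisible by 4 but not 100, so it IS a leap year

Yes


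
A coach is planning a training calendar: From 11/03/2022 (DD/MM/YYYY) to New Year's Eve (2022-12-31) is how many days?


Start: March 11, 2022
End: December 31, 2022
Days left in March: 20
April: 30
May: 31
June: 30
July: 31
... plus remaining months
Sum of remaining months: 275
Total: 20 + 275 = 295

295


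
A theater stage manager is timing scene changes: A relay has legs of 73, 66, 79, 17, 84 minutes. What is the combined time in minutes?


Durations: 73, 66, 79, 17, 84
Running sum: 73
+ 66 = 139
+ 79 = 218
+ 17 = 235
+ 84 = 319
Total duration: 319 minutes
That is 5 hours and 19 minutes

319


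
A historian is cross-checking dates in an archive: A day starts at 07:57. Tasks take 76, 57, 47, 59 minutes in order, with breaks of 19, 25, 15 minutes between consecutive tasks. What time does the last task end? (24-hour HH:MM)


Start: 07:57 = 477 min from midnight
  after task 1 (76 min): 09:13
  after break (19 min): 09:32
  after task 2 (57 min): 10:29
  after break (25 min): 10:54
  after task 3 (47 min): 11:41
  after break (15 min): 11:56
  after task 4 (59 min): 12:55
Total elapsed: 298 minutes
End time: 12:55

12:55


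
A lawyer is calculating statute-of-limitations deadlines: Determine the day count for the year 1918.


Year: 1918
Check leap year rules:
Divisible by 4? No
1918 is not a leap year
Days: 365

365


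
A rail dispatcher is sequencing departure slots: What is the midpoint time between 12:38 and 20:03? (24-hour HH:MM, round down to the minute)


Start time: 12:38 = 758 minutes from midnight
End time: 20:03 = 1203 minutes from midnight
Sum: 758 + 1203 = 1961
Midpoint: 1961 / 2 = 980 minutes
Convert: 980 / 60 = 16 hours, 20 minutes
Result: 16:20

16:20


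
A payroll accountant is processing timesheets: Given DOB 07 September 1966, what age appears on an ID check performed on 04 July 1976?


Birth: 1966-09-07
Reference: 1976-07-04
Year difference: 1976 - 1966 = 10
Has birthday (09-07) occurred by 07-04? No
Birthday not yet reached this year -> subtract 1
Age in full years: 9

9


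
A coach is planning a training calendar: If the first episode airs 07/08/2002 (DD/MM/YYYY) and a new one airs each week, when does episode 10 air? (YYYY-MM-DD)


First occurrence: 2002-08-07 (occurrence 1)
Each occurrence is 7 days after the previous.
Occurrence 10 is 9 weeks after the first.
9 weeks = 63 days
2002-08-07 + 63 days = 2002-10-09

2002-10-09
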